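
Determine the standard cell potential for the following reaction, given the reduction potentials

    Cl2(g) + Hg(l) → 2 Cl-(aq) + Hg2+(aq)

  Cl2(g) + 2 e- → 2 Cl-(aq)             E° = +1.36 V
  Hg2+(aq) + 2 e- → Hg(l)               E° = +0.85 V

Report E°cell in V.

+0.51 V

Cl2(g) gains electrons, so the Cl₂/Cl⁻ couple is the cathode; the Hg²⁺/Hg couple is the anode.
E°cell = E°(cathode) − E°(anode) = +1.36 − (+0.85) = +0.51 V.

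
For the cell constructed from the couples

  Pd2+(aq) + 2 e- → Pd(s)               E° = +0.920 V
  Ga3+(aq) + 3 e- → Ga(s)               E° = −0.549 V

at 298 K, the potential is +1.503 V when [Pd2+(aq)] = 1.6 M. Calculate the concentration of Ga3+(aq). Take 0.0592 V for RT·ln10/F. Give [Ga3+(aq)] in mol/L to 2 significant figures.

0.038 M

With Pd²⁺/Pd at the cathode and Ga³⁺/Ga at the anode, E°cell = +0.920 − (−0.549) = +1.469 V (n = 6).
Rearranging E = E° − (0.0592/n)·log Q gives log Q = 6(+1.469 − (+1.503))/0.0592 = −3.446.
For 3 Pd2+(aq) + 2 Ga(s) → 3 Pd(s) + 2 Ga3+(aq), the reaction quotient is Q = [Ga3+(aq)]^2 / [Pd2+(aq)]^3.
Isolating [Ga3+(aq)] in Q = 10^{−3.446} yields log [Ga3+(aq)] = −1.417, i.e. 0.038 M.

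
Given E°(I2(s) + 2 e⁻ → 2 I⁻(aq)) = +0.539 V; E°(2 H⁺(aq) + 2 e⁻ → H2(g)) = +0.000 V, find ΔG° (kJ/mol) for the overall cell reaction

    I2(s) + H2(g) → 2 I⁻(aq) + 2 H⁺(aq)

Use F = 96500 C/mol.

−104 kJ/mol

In the reaction as written I2(s) is reduced, so the I₂/I⁻ couple is the cathode and 2H⁺/H₂ is the anode.
E°cell = +0.539 − (+0.000) = +0.539 V; balancing electrons gives n = 2.
ΔG° = −nFE°cell = −(2)(96500)(+0.539) J/mol = −104 kJ/mol.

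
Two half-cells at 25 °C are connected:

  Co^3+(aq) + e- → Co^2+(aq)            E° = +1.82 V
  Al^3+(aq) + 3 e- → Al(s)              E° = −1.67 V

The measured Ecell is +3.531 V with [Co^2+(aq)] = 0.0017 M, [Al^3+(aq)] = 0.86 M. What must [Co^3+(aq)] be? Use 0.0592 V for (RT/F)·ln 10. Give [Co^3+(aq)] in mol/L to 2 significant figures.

The Co³⁺/Co²⁺ couple has the larger reduction potential, so it is the cathode: E°cell = +1.82 − (−1.67) = +3.49 V and n = 3.
Rearranging E = E° − (0.0592/n)·log Q gives log Q = 3(+3.49 − (+3.531))/0.0592 = −2.078.
The balanced reaction is 3 Co^3+(aq) + Al(s) → 3 Co^2+(aq) + Al^3+(aq), so Q = ([Co^2+(aq)]^3·[Al^3+(aq)]) / [Co^3+(aq)]^3.
Solving for the unknown gives log [Co^3+(aq)] = −2.099, so [Co^3+(aq)] ≈ 0.0080 M.

0.0080 M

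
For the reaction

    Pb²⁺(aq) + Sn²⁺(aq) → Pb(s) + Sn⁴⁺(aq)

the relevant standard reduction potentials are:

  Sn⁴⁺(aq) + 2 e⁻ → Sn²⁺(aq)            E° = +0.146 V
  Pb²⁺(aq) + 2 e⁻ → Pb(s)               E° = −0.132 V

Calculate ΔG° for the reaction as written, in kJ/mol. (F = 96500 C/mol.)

In the reaction as written Pb²⁺(aq) is reduced, so the Pb²⁺/Pb couple is the cathode and Sn⁴⁺/Sn²⁺ is the anode.
E°cell = −0.132 − (+0.146) = −0.278 V; balancing electrons gives n = 2.
ΔG° = −nFE°cell = −(2)(96500)(−0.278) J/mol = +53.7 kJ/mol.

+53.7 kJ/mol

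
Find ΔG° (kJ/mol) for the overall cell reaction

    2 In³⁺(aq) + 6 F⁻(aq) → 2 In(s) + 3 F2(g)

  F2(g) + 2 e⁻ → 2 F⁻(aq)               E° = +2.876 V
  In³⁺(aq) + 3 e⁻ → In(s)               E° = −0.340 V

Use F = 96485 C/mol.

+1862 kJ/mol

In the reaction as written In³⁺(aq) is reduced, so the In³⁺/In couple is the cathode and F₂/F⁻ is the anode.
E°cell = −0.340 − (+2.876) = −3.216 V; balancing electrons gives n = 6.
ΔG° = −nFE°cell = −(6)(96485)(−3.216) J/mol = +1862 kJ/mol.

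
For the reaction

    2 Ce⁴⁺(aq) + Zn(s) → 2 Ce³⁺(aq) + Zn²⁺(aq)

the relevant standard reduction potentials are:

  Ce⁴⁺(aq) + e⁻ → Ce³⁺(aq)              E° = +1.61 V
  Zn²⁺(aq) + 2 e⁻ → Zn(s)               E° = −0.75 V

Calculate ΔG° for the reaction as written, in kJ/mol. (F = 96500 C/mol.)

In the reaction as written Ce⁴⁺(aq) is reduced, so the Ce⁴⁺/Ce³⁺ couple is the cathode and Zn²⁺/Zn is the anode.
E°cell = +1.61 − (−0.75) = +2.36 V; balancing electrons gives n = 2.
ΔG° = −nFE°cell = −(2)(96500)(+2.36) J/mol = −455 kJ/mol.

−455 kJ/mol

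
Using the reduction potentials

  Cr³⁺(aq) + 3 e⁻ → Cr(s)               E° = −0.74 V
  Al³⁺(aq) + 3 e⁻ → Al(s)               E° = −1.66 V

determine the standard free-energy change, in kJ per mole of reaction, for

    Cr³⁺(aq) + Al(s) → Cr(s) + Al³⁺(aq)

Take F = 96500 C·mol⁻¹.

−266 kJ/mol

In the reaction as written Cr³⁺(aq) is reduced, so the Cr³⁺/Cr couple is the cathode and Al³⁺/Al is the anode.
E°cell = −0.74 − (−1.66) = +0.92 V; balancing electrons gives n = 3.
ΔG° = −nFE°cell = −(3)(96500)(+0.92) J/mol = −266 kJ/mol.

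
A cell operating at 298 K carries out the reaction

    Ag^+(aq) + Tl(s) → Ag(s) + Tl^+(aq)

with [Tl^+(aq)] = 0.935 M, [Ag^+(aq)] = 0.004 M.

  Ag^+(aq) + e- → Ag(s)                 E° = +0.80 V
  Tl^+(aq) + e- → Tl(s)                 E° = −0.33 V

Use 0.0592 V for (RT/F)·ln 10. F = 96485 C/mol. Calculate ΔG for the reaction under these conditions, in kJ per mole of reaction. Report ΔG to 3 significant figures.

E°cell = +0.80 − (−0.33) = +1.13 V; the balanced reaction transfers n = 1 electron.
Q = [Tl^+(aq)] / [Ag^+(aq)] = 234, so log Q = 2.369 and E = +1.13 − (0.0592/1)(2.369) = +0.9898 V.
Finally ΔG = −nFE = −(1)(96485 C/mol)(+0.9898 V) = −95.5 kJ/mol.

−95.5 kJ/mol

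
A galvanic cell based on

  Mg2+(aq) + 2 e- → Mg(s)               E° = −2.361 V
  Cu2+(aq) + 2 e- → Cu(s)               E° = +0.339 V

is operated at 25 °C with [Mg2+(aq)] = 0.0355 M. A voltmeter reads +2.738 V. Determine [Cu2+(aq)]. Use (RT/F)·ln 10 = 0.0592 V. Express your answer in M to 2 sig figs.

Cu²⁺/Cu is the cathode (higher E°); E°cell = +0.339 − (−2.361) = +2.700 V with n = 2.
Rearranging E = E° − (0.0592/n)·log Q gives log Q = 2(+2.700 − (+2.738))/0.0592 = −1.284.
Balancing electrons gives Cu2+(aq) + Mg(s) → Cu(s) + Mg2+(aq); thus Q = [Mg2+(aq)] / [Cu2+(aq)].
Substituting the known concentrations and solving, log [Cu2+(aq)] = −0.166 and [Cu2+(aq)] = 0.68 M.

0.68 M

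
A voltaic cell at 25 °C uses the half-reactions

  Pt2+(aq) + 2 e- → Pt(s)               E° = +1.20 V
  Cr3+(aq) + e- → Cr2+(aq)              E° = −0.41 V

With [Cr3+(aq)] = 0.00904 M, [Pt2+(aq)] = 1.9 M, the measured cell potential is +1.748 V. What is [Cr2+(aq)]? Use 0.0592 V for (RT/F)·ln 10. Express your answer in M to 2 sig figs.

Pt²⁺/Pt is the cathode (higher E°); E°cell = +1.20 − (−0.41) = +1.61 V with n = 2.
Since E = E° − (0.0592/n)·log Q, log Q = n(E° − E)/0.0592 = −4.662.
The balanced reaction is Pt2+(aq) + 2 Cr2+(aq) → Pt(s) + 2 Cr3+(aq), so Q = [Cr3+(aq)]^2 / ([Pt2+(aq)]·[Cr2+(aq)]^2).
Solving for the unknown gives log [Cr2+(aq)] = 0.148, so [Cr2+(aq)] ≈ 1.4 M.

1.4 M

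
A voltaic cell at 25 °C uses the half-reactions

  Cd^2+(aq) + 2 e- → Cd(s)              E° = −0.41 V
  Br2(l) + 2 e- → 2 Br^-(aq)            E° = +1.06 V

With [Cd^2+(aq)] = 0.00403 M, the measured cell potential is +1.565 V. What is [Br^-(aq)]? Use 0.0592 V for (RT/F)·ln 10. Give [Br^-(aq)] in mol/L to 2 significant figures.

0.39 M

With Br₂/Br⁻ at the cathode and Cd²⁺/Cd at the anode, E°cell = +1.06 − (−0.41) = +1.47 V (n = 2).
From the Nernst equation, log Q = n(E° − E)/0.0592 = 2·(+1.47 − (+1.565))/0.0592 = −3.209.
Balancing electrons gives Br2(l) + Cd(s) → 2 Br^-(aq) + Cd^2+(aq); thus Q = [Br^-(aq)]^2·[Cd^2+(aq)].
Isolating [Br^-(aq)] in Q = 10^{−3.209} yields log [Br^-(aq)] = −0.407, i.e. 0.39 M.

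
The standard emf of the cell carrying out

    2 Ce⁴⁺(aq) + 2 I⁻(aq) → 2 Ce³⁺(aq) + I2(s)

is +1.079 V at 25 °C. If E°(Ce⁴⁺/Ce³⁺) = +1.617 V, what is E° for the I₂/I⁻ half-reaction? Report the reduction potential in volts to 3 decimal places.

In the reaction as written the Ce⁴⁺/Ce³⁺ couple is reduced (cathode) and I₂/I⁻ is oxidized (anode), so E°cell = E°(Ce⁴⁺/Ce³⁺) − E°(I₂/I⁻).
E°(I₂/I⁻) = E°(cathode) − E°cell = +1.617 − (+1.079) = +0.538 V.

+0.538 V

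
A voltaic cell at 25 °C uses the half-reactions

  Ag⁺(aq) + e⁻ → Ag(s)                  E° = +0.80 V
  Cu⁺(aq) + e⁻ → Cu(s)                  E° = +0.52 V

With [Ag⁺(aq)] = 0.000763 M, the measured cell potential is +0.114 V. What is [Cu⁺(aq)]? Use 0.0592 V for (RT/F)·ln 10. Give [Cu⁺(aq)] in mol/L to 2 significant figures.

Ag⁺/Ag is the cathode (higher E°); E°cell = +0.80 − (+0.52) = +0.28 V with n = 1.
From the Nernst equation, log Q = n(E° − E)/0.0592 = 1·(+0.28 − (+0.114))/0.0592 = 2.804.
Balancing electrons gives Ag⁺(aq) + Cu(s) → Ag(s) + Cu⁺(aq); thus Q = [Cu⁺(aq)] / [Ag⁺(aq)].
Substituting the known concentrations and solving, log [Cu⁺(aq)] = −0.313 and [Cu⁺(aq)] = 0.49 M.

0.49 M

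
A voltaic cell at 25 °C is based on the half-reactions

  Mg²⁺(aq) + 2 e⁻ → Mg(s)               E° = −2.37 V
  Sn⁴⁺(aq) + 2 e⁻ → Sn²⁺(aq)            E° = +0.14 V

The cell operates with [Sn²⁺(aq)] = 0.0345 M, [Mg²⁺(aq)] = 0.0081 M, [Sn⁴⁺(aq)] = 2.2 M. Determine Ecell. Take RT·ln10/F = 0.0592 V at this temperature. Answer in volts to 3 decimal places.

+2.625 V

The Sn⁴⁺/Sn²⁺ couple has the more positive E°, so it is the cathode; Mg²⁺/Mg is the anode.
E°cell = E°cat − E°an = +0.14 − (−2.37) = +2.51 V; n = 2.
For the overall reaction Sn⁴⁺(aq) + Mg(s) → Sn²⁺(aq) + Mg²⁺(aq), Q = ([Sn²⁺(aq)]·[Mg²⁺(aq)]) / [Sn⁴⁺(aq)] = 0.000127, giving log Q = −3.896.
E = E° − (0.0592/n)·log Q = +2.51 − (0.0592/2)(−3.896) = +2.625 V.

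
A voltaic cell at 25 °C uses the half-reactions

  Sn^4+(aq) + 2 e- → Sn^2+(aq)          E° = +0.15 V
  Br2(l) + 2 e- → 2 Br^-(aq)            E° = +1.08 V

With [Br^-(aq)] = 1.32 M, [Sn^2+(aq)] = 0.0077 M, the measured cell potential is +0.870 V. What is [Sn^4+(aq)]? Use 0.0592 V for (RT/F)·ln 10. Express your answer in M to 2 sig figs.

Br₂/Br⁻ is the cathode (higher E°); E°cell = +1.08 − (+0.15) = +0.93 V with n = 2.
Rearranging E = E° − (0.0592/n)·log Q gives log Q = 2(+0.93 − (+0.870))/0.0592 = 2.027.
For Br2(l) + Sn^2+(aq) → 2 Br^-(aq) + Sn^4+(aq), the reaction quotient is Q = ([Br^-(aq)]^2·[Sn^4+(aq)]) / [Sn^2+(aq)].
Solving for the unknown gives log [Sn^4+(aq)] = −0.328, so [Sn^4+(aq)] ≈ 0.47 M.

0.47 M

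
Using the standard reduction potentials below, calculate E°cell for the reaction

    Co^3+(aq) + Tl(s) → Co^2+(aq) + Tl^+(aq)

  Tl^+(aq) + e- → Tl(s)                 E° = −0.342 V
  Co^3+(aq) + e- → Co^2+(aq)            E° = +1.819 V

Co^3+(aq) gains electrons, so the Co³⁺/Co²⁺ couple is the cathode; the Tl⁺/Tl couple is the anode.
E°cell = E°(cathode) − E°(anode) = +1.819 − (−0.342) = +2.161 V.

+2.161 V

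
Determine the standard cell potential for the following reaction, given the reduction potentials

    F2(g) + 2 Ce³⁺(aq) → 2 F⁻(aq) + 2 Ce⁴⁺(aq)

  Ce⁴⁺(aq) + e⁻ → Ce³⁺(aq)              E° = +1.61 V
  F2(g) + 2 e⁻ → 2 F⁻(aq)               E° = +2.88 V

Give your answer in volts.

F2(g) gains electrons, so the F₂/F⁻ couple is the cathode; the Ce⁴⁺/Ce³⁺ couple is the anode.
E°cell = E°(cathode) − E°(anode) = +2.88 − (+1.61) = +1.27 V.
The positive value indicates the reaction is spontaneous as written.

+1.27 V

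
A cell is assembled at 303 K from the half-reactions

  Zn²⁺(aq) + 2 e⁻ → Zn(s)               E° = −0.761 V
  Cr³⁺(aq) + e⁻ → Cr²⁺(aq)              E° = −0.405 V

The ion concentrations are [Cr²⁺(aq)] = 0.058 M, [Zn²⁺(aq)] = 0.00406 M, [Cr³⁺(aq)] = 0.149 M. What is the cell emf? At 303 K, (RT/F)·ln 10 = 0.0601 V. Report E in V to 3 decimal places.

Since E°(Cr³⁺/Cr²⁺) > E°(Zn²⁺/Zn), Cr³⁺/Cr²⁺ serves as the cathode.
E°cell = −0.405 − (−0.761) = +0.356 V, with n = 2 electrons transferred.
The balanced reaction is 2 Cr³⁺(aq) + Zn(s) → 2 Cr²⁺(aq) + Zn²⁺(aq), so Q = ([Cr²⁺(aq)]^2·[Zn²⁺(aq)]) / [Cr³⁺(aq)]^2 = 0.000615 and log Q = −3.211.
Applying E = E° − (RT ln10/nF)·log Q gives +0.356 − (0.0601/2)(−3.211) = +0.452 V.

+0.452 V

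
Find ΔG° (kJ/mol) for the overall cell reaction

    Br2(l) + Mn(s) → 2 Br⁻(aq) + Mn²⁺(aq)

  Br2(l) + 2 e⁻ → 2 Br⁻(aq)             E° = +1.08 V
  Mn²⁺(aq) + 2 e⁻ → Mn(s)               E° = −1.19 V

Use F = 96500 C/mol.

In the reaction as written Br2(l) is reduced, so the Br₂/Br⁻ couple is the cathode and Mn²⁺/Mn is the anode.
E°cell = +1.08 − (−1.19) = +2.27 V; balancing electrons gives n = 2.
ΔG° = −nFE°cell = −(2)(96500)(+2.27) J/mol = −438 kJ/mol.

−438 kJ/mol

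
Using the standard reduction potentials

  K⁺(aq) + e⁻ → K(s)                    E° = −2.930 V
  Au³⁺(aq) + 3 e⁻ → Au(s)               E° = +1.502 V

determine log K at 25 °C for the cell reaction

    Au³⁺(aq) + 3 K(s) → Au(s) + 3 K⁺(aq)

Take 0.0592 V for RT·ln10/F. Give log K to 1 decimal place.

log K = 224.6

The Au³⁺/Au couple is reduced (cathode); E°cell = +1.502 − (−2.930) = +4.432 V with n = 3.
At equilibrium E = 0, so log K = nE°cell / 0.0592 = (3)(+4.432) / 0.0592 = 224.6.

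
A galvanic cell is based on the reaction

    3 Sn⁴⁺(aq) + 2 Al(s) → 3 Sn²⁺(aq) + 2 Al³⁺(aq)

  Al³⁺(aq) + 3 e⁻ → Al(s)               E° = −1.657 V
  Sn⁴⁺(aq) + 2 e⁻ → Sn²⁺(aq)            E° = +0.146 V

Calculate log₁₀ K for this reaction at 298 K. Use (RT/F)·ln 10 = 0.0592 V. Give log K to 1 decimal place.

log K = 182.7

The Sn⁴⁺/Sn²⁺ couple is reduced (cathode); E°cell = +0.146 − (−1.657) = +1.803 V with n = 6.
At equilibrium E = 0, so log K = nE°cell / 0.0592 = (6)(+1.803) / 0.0592 = 182.7.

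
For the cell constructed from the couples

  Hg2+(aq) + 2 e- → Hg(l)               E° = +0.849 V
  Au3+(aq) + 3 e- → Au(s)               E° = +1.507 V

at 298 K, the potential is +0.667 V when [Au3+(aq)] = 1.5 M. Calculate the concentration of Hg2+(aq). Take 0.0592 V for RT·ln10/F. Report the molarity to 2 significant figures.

0.65 M

With Au³⁺/Au at the cathode and Hg²⁺/Hg at the anode, E°cell = +1.507 − (+0.849) = +0.658 V (n = 6).
Rearranging E = E° − (0.0592/n)·log Q gives log Q = 6(+0.658 − (+0.667))/0.0592 = −0.912.
For 2 Au3+(aq) + 3 Hg(l) → 2 Au(s) + 3 Hg2+(aq), the reaction quotient is Q = [Hg2+(aq)]^3 / [Au3+(aq)]^2.
Solving for the unknown gives log [Hg2+(aq)] = −0.187, so [Hg2+(aq)] ≈ 0.65 M.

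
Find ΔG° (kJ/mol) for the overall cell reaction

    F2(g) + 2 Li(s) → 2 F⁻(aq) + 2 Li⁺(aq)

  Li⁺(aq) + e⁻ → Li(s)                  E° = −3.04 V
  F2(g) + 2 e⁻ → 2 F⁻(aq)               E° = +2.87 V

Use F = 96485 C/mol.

−1140 kJ/mol

In the reaction as written F2(g) is reduced, so the F₂/F⁻ couple is the cathode and Li⁺/Li is the anode.
E°cell = +2.87 − (−3.04) = +5.91 V; balancing electrons gives n = 2.
ΔG° = −nFE°cell = −(2)(96485)(+5.91) J/mol = −1140 kJ/mol.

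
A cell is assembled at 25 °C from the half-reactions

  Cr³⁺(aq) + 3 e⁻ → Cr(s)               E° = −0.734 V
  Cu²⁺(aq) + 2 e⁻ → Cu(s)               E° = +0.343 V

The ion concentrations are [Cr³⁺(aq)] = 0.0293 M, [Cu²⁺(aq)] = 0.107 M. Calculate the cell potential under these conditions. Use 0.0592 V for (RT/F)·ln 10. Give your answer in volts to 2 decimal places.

+1.08 V

Cu²⁺/Cu is reduced (cathode, E° = +0.343 V) and Cr³⁺/Cr is oxidized (anode).
E°cell = E°cat − E°an = +0.343 − (−0.734) = +1.077 V; n = 6.
For the overall reaction 3 Cu²⁺(aq) + 2 Cr(s) → 3 Cu(s) + 2 Cr³⁺(aq), Q = [Cr³⁺(aq)]^2 / [Cu²⁺(aq)]^3 = 0.701, giving log Q = −0.154.
E = E° − (0.0592/n)·log Q = +1.077 − (0.0592/6)(−0.154) = +1.08 V.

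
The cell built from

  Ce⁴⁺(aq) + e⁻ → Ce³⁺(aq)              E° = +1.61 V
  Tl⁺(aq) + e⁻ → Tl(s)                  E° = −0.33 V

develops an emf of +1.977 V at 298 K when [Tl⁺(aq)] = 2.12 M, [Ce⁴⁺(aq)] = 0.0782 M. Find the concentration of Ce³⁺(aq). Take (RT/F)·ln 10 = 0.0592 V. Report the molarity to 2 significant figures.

0.0087 M

Ce⁴⁺/Ce³⁺ is the cathode (higher E°); E°cell = +1.61 − (−0.33) = +1.94 V with n = 1.
From the Nernst equation, log Q = n(E° − E)/0.0592 = 1·(+1.94 − (+1.977))/0.0592 = −0.625.
For Ce⁴⁺(aq) + Tl(s) → Ce³⁺(aq) + Tl⁺(aq), the reaction quotient is Q = ([Ce³⁺(aq)]·[Tl⁺(aq)]) / [Ce⁴⁺(aq)].
Substituting the known concentrations and solving, log [Ce³⁺(aq)] = −2.058 and [Ce³⁺(aq)] = 0.0087 M.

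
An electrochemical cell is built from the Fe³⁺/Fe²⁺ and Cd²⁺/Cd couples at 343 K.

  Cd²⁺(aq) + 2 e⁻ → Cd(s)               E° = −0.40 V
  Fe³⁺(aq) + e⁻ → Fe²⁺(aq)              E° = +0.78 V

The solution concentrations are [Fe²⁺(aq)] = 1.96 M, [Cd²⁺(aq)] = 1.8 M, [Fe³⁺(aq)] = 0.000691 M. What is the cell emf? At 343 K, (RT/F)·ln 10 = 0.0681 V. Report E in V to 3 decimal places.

Fe³⁺/Fe²⁺ is reduced (cathode, E° = +0.78 V) and Cd²⁺/Cd is oxidized (anode).
E°cell = +0.78 − (−0.40) = +1.18 V, with n = 2 electrons transferred.
For the overall reaction 2 Fe³⁺(aq) + Cd(s) → 2 Fe²⁺(aq) + Cd²⁺(aq), Q = ([Fe²⁺(aq)]^2·[Cd²⁺(aq)]) / [Fe³⁺(aq)]^2 = 1.45×10^7, giving log Q = 7.161.
Applying E = E° − (RT ln10/nF)·log Q gives +1.18 − (0.0681/2)(7.161) = +0.936 V.

+0.936 V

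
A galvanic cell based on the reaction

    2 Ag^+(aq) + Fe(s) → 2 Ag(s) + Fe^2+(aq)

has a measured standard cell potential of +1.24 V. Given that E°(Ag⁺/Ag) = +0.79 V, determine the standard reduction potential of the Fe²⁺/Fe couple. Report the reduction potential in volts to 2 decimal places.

In the reaction as written the Ag⁺/Ag couple is reduced (cathode) and Fe²⁺/Fe is oxidized (anode), so E°cell = E°(Ag⁺/Ag) − E°(Fe²⁺/Fe).
E°(Fe²⁺/Fe) = E°(cathode) − E°cell = +0.79 − (+1.24) = −0.45 V.

−0.45 V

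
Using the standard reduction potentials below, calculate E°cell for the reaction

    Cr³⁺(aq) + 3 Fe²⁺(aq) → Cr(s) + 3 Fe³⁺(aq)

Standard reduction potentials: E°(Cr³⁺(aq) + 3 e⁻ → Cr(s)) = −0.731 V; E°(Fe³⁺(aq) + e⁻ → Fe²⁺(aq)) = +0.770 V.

−1.501 V

In the reaction as written, Cr³⁺(aq) is reduced (cathode) and Fe³⁺(aq) is produced by oxidation at the anode.
E°cell = E°(cathode) − E°(anode) = −0.731 − (+0.770) = −1.501 V.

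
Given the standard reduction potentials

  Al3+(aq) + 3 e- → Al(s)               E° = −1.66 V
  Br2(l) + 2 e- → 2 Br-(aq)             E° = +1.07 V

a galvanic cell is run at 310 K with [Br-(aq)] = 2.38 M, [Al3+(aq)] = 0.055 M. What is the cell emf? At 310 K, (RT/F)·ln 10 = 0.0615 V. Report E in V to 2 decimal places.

+2.73 V

The Br₂/Br⁻ couple has the more positive E°, so it is the cathode; Al³⁺/Al is the anode.
E°cell = +1.07 − (−1.66) = +2.73 V, with n = 6 electrons transferred.
The balanced reaction is 3 Br2(l) + 2 Al(s) → 6 Br-(aq) + 2 Al3+(aq), so Q = [Br-(aq)]^6·[Al3+(aq)]^2 = 0.55 and log Q = −0.260.
E = E° − (0.0615/n)·log Q = +2.73 − (0.0615/6)(−0.260) = +2.73 V.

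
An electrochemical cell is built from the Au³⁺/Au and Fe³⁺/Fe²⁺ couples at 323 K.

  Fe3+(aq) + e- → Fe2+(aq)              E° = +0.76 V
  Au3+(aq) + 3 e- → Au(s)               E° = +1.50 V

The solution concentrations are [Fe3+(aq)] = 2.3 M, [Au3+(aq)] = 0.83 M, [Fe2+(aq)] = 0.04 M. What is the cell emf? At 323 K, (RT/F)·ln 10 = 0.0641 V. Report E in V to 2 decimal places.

Au³⁺/Au is reduced (cathode, E° = +1.50 V) and Fe³⁺/Fe²⁺ is oxidized (anode).
E°cell = E°cat − E°an = +1.50 − (+0.76) = +0.74 V; n = 3.
For the overall reaction Au3+(aq) + 3 Fe2+(aq) → Au(s) + 3 Fe3+(aq), Q = [Fe3+(aq)]^3 / ([Au3+(aq)]·[Fe2+(aq)]^3) = 2.29×10^5, giving log Q = 5.360.
Applying E = E° − (RT ln10/nF)·log Q gives +0.74 − (0.0641/3)(5.360) = +0.63 V.

+0.63 V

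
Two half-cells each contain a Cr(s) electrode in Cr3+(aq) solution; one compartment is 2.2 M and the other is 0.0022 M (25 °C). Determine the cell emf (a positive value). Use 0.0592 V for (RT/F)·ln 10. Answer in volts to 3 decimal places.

For a concentration cell E°cell = 0, since both electrodes use the same couple.
The compartment with the higher Cr3+(aq) concentration (2.2 M) acts as the cathode; ions are reduced there and produced at the dilute (0.0022 M) anode.
With n = 3, Ecell = −(0.0592/3)·log([dilute]/[conc]) = −(0.0592/3)·log(0.0022/2.2) = +0.059 V.

0.059 V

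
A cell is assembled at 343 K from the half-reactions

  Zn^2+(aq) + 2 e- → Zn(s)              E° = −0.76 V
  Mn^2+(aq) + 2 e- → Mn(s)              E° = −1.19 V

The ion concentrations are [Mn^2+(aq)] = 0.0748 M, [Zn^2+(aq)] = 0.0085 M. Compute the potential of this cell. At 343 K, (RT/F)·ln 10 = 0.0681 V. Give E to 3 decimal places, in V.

+0.398 V

The Zn²⁺/Zn couple has the more positive E°, so it is the cathode; Mn²⁺/Mn is the anode.
The standard potential is −0.76 − (−1.19) = +0.43 V and the balanced reaction transfers n = 2 electrons.
Balancing gives Zn^2+(aq) + Mn(s) → Zn(s) + Mn^2+(aq); hence Q = [Mn^2+(aq)] / [Zn^2+(aq)] = 8.8 (log Q = 0.944).
By the Nernst equation, E = +0.43 − (0.0681/2)·(0.944) = +0.398 V.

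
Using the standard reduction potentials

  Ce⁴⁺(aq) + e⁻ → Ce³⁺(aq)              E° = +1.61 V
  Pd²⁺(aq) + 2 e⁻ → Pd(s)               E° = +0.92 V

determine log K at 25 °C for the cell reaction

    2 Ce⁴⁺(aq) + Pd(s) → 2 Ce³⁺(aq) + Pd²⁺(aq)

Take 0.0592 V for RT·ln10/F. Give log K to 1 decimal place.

The Ce⁴⁺/Ce³⁺ couple is reduced (cathode); E°cell = +1.61 − (+0.92) = +0.69 V with n = 2.
At equilibrium E = 0, so log K = nE°cell / 0.0592 = (2)(+0.69) / 0.0592 = 23.3.

log K = 23.3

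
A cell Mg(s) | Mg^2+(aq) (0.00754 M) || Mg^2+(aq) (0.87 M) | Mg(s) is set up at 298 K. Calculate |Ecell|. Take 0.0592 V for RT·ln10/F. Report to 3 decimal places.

For a concentration cell E°cell = 0, since both electrodes use the same couple.
The compartment with the higher Mg^2+(aq) concentration (0.87 M) acts as the cathode; ions are reduced there and produced at the dilute (0.00754 M) anode.
With n = 2, Ecell = −(0.0592/2)·log([dilute]/[conc]) = −(0.0592/2)·log(0.00754/0.87) = +0.061 V.

0.061 V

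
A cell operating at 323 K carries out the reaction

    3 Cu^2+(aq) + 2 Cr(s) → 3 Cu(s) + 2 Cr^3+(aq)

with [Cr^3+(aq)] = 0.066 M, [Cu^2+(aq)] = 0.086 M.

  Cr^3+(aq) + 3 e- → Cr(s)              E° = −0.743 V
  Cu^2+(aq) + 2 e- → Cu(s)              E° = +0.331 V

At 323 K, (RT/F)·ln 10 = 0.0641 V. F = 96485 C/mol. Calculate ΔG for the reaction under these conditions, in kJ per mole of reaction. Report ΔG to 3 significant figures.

−617 kJ/mol

The standard cell potential is +0.331 − (−0.743) = +1.074 V, with n = 6 electrons in the balanced equation.
The reaction quotient is [Cr^3+(aq)]^2 / [Cu^2+(aq)]^3 = 6.85; by Nernst, E = +1.074 − (0.0641/6)(0.836) = +1.0651 V.
Finally ΔG = −nFE = −(6)(96485 C/mol)(+1.0651 V) = −617 kJ/mol.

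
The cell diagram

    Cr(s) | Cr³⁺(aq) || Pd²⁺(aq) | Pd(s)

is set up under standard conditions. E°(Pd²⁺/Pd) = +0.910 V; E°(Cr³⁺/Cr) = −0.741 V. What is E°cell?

By convention the left-hand electrode in cell notation is the anode (oxidation) and the right-hand electrode is the cathode (reduction).
E°cell = E°(right) − E°(left) = +0.910 − (−0.741) = +1.651 V.

+1.651 V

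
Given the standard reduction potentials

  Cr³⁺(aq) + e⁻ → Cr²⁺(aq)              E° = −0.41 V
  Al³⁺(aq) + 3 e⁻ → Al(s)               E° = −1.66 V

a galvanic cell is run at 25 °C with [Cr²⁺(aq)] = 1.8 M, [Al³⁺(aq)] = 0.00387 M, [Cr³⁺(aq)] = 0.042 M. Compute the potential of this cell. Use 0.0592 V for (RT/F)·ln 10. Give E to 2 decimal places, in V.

+1.20 V

Cr³⁺/Cr²⁺ is reduced (cathode, E° = −0.41 V) and Al³⁺/Al is oxidized (anode).
E°cell = −0.41 − (−1.66) = +1.25 V, with n = 3 electrons transferred.
Balancing gives 3 Cr³⁺(aq) + Al(s) → 3 Cr²⁺(aq) + Al³⁺(aq); hence Q = ([Cr²⁺(aq)]^3·[Al³⁺(aq)]) / [Cr³⁺(aq)]^3 = 305 (log Q = 2.484).
E = E° − (0.0592/n)·log Q = +1.25 − (0.0592/3)(2.484) = +1.20 V.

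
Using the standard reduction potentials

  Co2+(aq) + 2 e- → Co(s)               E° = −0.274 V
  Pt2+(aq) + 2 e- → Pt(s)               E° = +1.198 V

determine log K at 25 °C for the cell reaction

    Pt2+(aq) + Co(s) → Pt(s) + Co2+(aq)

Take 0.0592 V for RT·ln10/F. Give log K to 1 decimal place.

The Pt²⁺/Pt couple is reduced (cathode); E°cell = +1.198 − (−0.274) = +1.472 V with n = 2.
At equilibrium E = 0, so log K = nE°cell / 0.0592 = (2)(+1.472) / 0.0592 = 49.7.

log K = 49.7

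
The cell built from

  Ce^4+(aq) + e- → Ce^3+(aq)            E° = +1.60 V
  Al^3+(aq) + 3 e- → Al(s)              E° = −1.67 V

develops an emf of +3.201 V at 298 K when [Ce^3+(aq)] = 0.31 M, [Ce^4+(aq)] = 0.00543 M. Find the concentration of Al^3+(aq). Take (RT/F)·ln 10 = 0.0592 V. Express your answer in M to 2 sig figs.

Ce⁴⁺/Ce³⁺ is the cathode (higher E°); E°cell = +1.60 − (−1.67) = +3.27 V with n = 3.
Rearranging E = E° − (0.0592/n)·log Q gives log Q = 3(+3.27 − (+3.201))/0.0592 = 3.497.
The balanced reaction is 3 Ce^4+(aq) + Al(s) → 3 Ce^3+(aq) + Al^3+(aq), so Q = ([Ce^3+(aq)]^3·[Al^3+(aq)]) / [Ce^4+(aq)]^3.
Substituting the known concentrations and solving, log [Al^3+(aq)] = −1.773 and [Al^3+(aq)] = 0.017 M.

0.017 M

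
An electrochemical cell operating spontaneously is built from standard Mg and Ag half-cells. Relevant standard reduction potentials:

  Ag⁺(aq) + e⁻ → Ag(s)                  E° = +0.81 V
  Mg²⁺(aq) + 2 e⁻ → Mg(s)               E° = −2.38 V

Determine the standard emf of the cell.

+3.19 V

The Ag⁺/Ag couple has the higher E°, so Ag ion is reduced (cathode) and Mg is oxidized (anode).
E°cell = E°(cathode) − E°(anode) = +0.81 − (−2.38) = +3.19 V.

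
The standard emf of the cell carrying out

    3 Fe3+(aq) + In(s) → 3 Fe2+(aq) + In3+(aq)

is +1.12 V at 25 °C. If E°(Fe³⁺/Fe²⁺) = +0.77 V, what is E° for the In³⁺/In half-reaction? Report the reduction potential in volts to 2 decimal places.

In the reaction as written the Fe³⁺/Fe²⁺ couple is reduced (cathode) and In³⁺/In is oxidized (anode), so E°cell = E°(Fe³⁺/Fe²⁺) − E°(In³⁺/In).
E°(In³⁺/In) = E°(cathode) − E°cell = +0.77 − (+1.12) = −0.35 V.

−0.35 V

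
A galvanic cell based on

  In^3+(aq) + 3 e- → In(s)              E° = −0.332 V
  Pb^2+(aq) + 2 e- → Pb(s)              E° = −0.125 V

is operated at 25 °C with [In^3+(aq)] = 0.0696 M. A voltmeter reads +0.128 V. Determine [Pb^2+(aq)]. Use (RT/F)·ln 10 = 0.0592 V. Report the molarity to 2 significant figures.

0.00036 M

Pb²⁺/Pb is the cathode (higher E°); E°cell = −0.125 − (−0.332) = +0.207 V with n = 6.
Rearranging E = E° − (0.0592/n)·log Q gives log Q = 6(+0.207 − (+0.128))/0.0592 = 8.007.
The balanced reaction is 3 Pb^2+(aq) + 2 In(s) → 3 Pb(s) + 2 In^3+(aq), so Q = [In^3+(aq)]^2 / [Pb^2+(aq)]^3.
Isolating [Pb^2+(aq)] in Q = 10^{8.007} yields log [Pb^2+(aq)] = −3.441, i.e. 0.00036 M.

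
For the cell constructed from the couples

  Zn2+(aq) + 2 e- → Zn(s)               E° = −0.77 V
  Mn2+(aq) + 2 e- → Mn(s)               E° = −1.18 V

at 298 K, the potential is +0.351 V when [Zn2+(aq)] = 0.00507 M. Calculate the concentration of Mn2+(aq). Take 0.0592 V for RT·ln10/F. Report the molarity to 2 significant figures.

0.50 M

With Zn²⁺/Zn at the cathode and Mn²⁺/Mn at the anode, E°cell = −0.77 − (−1.18) = +0.41 V (n = 2).
Rearranging E = E° − (0.0592/n)·log Q gives log Q = 2(+0.41 − (+0.351))/0.0592 = 1.993.
The balanced reaction is Zn2+(aq) + Mn(s) → Zn(s) + Mn2+(aq), so Q = [Mn2+(aq)] / [Zn2+(aq)].
Isolating [Mn2+(aq)] in Q = 10^{1.993} yields log [Mn2+(aq)] = −0.302, i.e. 0.50 M.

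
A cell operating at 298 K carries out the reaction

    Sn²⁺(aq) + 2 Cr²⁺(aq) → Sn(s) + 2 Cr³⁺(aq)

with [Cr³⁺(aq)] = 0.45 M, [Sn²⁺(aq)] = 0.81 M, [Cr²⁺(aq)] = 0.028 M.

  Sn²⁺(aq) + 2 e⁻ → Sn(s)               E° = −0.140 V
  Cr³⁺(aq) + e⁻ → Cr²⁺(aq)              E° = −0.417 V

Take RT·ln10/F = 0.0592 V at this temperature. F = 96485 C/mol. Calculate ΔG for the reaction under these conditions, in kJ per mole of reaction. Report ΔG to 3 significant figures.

−39.2 kJ/mol

The standard cell potential is −0.140 − (−0.417) = +0.277 V, with n = 2 electrons in the balanced equation.
The reaction quotient is [Cr³⁺(aq)]^2 / ([Sn²⁺(aq)]·[Cr²⁺(aq)]^2) = 319; by Nernst, E = +0.277 − (0.0592/2)(2.504) = +0.2029 V.
ΔG = −nFE = −(2)(96485)(+0.2029) J/mol = −39.2 kJ/mol.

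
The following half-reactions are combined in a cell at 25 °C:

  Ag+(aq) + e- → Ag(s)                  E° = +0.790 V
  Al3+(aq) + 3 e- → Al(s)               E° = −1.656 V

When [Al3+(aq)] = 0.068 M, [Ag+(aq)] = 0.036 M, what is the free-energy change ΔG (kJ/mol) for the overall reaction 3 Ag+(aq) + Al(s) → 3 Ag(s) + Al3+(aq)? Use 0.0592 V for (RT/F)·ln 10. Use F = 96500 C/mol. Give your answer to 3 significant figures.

E°cell = +0.790 − (−1.656) = +2.446 V; the balanced reaction transfers n = 3 electrons.
Q = [Al3+(aq)] / [Ag+(aq)]^3 = 1.46×10^3, so log Q = 3.164 and E = +2.446 − (0.0592/3)(3.164) = +2.3836 V.
Then ΔG = −nFE = −3 × 96500 × +2.3836 J/mol = −690 kJ/mol.

−690 kJ/mol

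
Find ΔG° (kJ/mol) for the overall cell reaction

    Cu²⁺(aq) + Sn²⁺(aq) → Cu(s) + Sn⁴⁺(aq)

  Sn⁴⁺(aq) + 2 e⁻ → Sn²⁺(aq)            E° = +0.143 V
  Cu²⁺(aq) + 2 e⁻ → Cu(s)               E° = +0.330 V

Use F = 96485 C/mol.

−36.1 kJ/mol

In the reaction as written Cu²⁺(aq) is reduced, so the Cu²⁺/Cu couple is the cathode and Sn⁴⁺/Sn²⁺ is the anode.
E°cell = +0.330 − (+0.143) = +0.187 V; balancing electrons gives n = 2.
ΔG° = −nFE°cell = −(2)(96485)(+0.187) J/mol = −36.1 kJ/mol.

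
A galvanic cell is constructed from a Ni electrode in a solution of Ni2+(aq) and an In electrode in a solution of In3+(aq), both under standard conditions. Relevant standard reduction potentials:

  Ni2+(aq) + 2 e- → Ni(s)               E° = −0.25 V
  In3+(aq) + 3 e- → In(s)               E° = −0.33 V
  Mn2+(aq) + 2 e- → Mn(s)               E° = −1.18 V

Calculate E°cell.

+0.08 V

The Ni²⁺/Ni couple has the higher E°, so Ni ion is reduced (cathode) and In is oxidized (anode).
E°cell = E°(cathode) − E°(anode) = −0.25 − (−0.33) = +0.08 V.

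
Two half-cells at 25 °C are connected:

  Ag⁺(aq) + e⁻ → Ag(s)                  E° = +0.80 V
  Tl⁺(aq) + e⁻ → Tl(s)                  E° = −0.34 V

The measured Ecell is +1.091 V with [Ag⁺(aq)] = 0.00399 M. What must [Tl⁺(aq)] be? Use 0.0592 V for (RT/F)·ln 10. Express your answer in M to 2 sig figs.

0.027 M

With Ag⁺/Ag at the cathode and Tl⁺/Tl at the anode, E°cell = +0.80 − (−0.34) = +1.14 V (n = 1).
From the Nernst equation, log Q = n(E° − E)/0.0592 = 1·(+1.14 − (+1.091))/0.0592 = 0.828.
The balanced reaction is Ag⁺(aq) + Tl(s) → Ag(s) + Tl⁺(aq), so Q = [Tl⁺(aq)] / [Ag⁺(aq)].
Substituting the known concentrations and solving, log [Tl⁺(aq)] = −1.571 and [Tl⁺(aq)] = 0.027 M.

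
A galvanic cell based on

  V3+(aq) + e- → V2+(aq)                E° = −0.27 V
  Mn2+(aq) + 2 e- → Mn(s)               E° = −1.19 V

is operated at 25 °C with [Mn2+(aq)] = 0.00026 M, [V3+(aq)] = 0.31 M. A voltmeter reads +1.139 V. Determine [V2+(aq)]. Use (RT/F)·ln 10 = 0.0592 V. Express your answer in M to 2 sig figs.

0.0038 M

With V³⁺/V²⁺ at the cathode and Mn²⁺/Mn at the anode, E°cell = −0.27 − (−1.19) = +0.92 V (n = 2).
Rearranging E = E° − (0.0592/n)·log Q gives log Q = 2(+0.92 − (+1.139))/0.0592 = −7.399.
Balancing electrons gives 2 V3+(aq) + Mn(s) → 2 V2+(aq) + Mn2+(aq); thus Q = ([V2+(aq)]^2·[Mn2+(aq)]) / [V3+(aq)]^2.
Isolating [V2+(aq)] in Q = 10^{−7.399} yields log [V2+(aq)] = −2.416, i.e. 0.0038 M.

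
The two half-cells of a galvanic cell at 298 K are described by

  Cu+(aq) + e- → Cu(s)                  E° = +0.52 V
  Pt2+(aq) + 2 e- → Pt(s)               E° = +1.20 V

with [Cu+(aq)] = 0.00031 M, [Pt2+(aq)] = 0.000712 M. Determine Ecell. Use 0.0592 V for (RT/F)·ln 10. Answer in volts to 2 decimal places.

Pt²⁺/Pt is reduced (cathode, E° = +1.20 V) and Cu⁺/Cu is oxidized (anode).
The standard potential is +1.20 − (+0.52) = +0.68 V and the balanced reaction transfers n = 2 electrons.
For the overall reaction Pt2+(aq) + 2 Cu(s) → Pt(s) + 2 Cu+(aq), Q = [Cu+(aq)]^2 / [Pt2+(aq)] = 0.000135, giving log Q = −3.870.
By the Nernst equation, E = +0.68 − (0.0592/2)·(−3.870) = +0.79 V.

+0.79 V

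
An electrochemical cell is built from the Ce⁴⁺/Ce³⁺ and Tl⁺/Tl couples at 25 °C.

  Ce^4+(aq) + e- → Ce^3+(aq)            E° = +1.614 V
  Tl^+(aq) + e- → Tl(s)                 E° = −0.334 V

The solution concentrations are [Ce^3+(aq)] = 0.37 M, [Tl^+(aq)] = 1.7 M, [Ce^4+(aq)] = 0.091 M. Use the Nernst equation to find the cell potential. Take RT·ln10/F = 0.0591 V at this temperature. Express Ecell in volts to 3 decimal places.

+1.898 V

Since E°(Ce⁴⁺/Ce³⁺) > E°(Tl⁺/Tl), Ce⁴⁺/Ce³⁺ serves as the cathode.
The standard potential is +1.614 − (−0.334) = +1.948 V and the balanced reaction transfers n = 1 electron.
For the overall reaction Ce^4+(aq) + Tl(s) → Ce^3+(aq) + Tl^+(aq), Q = ([Ce^3+(aq)]·[Tl^+(aq)]) / [Ce^4+(aq)] = 6.91, giving log Q = 0.840.
E = E° − (0.0591/n)·log Q = +1.948 − (0.0591/1)(0.840) = +1.898 V.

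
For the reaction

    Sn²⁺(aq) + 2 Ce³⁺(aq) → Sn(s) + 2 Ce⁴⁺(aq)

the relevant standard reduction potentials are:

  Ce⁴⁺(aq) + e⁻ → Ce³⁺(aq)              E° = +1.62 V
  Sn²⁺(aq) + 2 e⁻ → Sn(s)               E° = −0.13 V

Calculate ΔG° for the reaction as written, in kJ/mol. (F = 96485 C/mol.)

+338 kJ/mol

In the reaction as written Sn²⁺(aq) is reduced, so the Sn²⁺/Sn couple is the cathode and Ce⁴⁺/Ce³⁺ is the anode.
E°cell = −0.13 − (+1.62) = −1.75 V; balancing electrons gives n = 2.
ΔG° = −nFE°cell = −(2)(96485)(−1.75) J/mol = +338 kJ/mol.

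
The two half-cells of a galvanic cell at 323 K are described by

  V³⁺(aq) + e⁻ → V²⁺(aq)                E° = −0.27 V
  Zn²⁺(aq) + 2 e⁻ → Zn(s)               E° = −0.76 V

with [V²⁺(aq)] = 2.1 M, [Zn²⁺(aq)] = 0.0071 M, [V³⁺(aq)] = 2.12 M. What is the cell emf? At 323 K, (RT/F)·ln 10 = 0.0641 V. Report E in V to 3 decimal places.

+0.559 V

V³⁺/V²⁺ is reduced (cathode, E° = −0.27 V) and Zn²⁺/Zn is oxidized (anode).
E°cell = E°cat − E°an = −0.27 − (−0.76) = +0.49 V; n = 2.
The balanced reaction is 2 V³⁺(aq) + Zn(s) → 2 V²⁺(aq) + Zn²⁺(aq), so Q = ([V²⁺(aq)]^2·[Zn²⁺(aq)]) / [V³⁺(aq)]^2 = 0.00697 and log Q = −2.157.
Applying E = E° − (RT ln10/nF)·log Q gives +0.49 − (0.0641/2)(−2.157) = +0.559 V.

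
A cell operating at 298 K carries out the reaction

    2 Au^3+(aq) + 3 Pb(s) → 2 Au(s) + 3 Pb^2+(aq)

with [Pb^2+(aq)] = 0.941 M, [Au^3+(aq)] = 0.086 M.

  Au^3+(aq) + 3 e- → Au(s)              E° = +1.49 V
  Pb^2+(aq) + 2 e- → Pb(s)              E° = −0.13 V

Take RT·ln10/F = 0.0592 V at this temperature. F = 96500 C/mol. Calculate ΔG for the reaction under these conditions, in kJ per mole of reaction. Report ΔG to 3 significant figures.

−926 kJ/mol

E°cell = +1.49 − (−0.13) = +1.62 V; the balanced reaction transfers n = 6 electrons.
Here Q = [Pb^2+(aq)]^3 / [Au^3+(aq)]^2 = 113 (log Q = 2.052), giving E = +1.62 − (0.0592/6)·(2.052) = +1.5998 V.
ΔG = −nFE = −(6)(96500)(+1.5998) J/mol = −926 kJ/mol.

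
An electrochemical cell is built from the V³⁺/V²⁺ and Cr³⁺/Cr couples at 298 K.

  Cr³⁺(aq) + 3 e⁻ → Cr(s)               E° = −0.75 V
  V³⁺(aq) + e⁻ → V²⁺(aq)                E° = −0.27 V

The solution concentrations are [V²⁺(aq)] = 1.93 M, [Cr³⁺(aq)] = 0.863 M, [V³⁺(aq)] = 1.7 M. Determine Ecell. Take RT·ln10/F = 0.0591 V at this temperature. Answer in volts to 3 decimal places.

+0.478 V

Since E°(V³⁺/V²⁺) > E°(Cr³⁺/Cr), V³⁺/V²⁺ serves as the cathode.
E°cell = −0.27 − (−0.75) = +0.48 V, with n = 3 electrons transferred.
The balanced reaction is 3 V³⁺(aq) + Cr(s) → 3 V²⁺(aq) + Cr³⁺(aq), so Q = ([V²⁺(aq)]^3·[Cr³⁺(aq)]) / [V³⁺(aq)]^3 = 1.26 and log Q = 0.101.
Applying E = E° − (RT ln10/nF)·log Q gives +0.48 − (0.0591/3)(0.101) = +0.478 V.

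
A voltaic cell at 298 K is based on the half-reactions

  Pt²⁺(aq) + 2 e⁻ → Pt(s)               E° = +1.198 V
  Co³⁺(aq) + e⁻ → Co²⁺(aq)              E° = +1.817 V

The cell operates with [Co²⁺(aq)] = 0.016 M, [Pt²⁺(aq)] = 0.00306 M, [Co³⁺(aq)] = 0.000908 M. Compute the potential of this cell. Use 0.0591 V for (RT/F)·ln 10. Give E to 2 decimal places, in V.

+0.62 V

Since E°(Co³⁺/Co²⁺) > E°(Pt²⁺/Pt), Co³⁺/Co²⁺ serves as the cathode.
E°cell = +1.817 − (+1.198) = +0.619 V, with n = 2 electrons transferred.
Balancing gives 2 Co³⁺(aq) + Pt(s) → 2 Co²⁺(aq) + Pt²⁺(aq); hence Q = ([Co²⁺(aq)]^2·[Pt²⁺(aq)]) / [Co³⁺(aq)]^2 = 0.95 (log Q = −0.022).
Applying E = E° − (RT ln10/nF)·log Q gives +0.619 − (0.0591/2)(−0.022) = +0.62 V.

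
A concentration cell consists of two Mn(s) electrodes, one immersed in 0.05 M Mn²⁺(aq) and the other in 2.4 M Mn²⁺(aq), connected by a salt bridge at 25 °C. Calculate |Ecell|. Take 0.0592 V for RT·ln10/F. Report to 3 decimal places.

0.050 V

For a concentration cell E°cell = 0, since both electrodes use the same couple.
The compartment with the higher Mn²⁺(aq) concentration (2.4 M) acts as the cathode; ions are reduced there and produced at the dilute (0.05 M) anode.
With n = 2, Ecell = −(0.0592/2)·log([dilute]/[conc]) = −(0.0592/2)·log(0.05/2.4) = +0.050 V.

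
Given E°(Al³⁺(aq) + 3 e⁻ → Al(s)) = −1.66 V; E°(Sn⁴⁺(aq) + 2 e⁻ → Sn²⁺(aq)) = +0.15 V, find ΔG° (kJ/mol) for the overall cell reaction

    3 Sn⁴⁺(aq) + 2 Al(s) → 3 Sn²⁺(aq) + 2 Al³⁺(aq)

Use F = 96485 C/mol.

−1048 kJ/mol

In the reaction as written Sn⁴⁺(aq) is reduced, so the Sn⁴⁺/Sn²⁺ couple is the cathode and Al³⁺/Al is the anode.
E°cell = +0.15 − (−1.66) = +1.81 V; balancing electrons gives n = 6.
ΔG° = −nFE°cell = −(6)(96485)(+1.81) J/mol = −1048 kJ/mol.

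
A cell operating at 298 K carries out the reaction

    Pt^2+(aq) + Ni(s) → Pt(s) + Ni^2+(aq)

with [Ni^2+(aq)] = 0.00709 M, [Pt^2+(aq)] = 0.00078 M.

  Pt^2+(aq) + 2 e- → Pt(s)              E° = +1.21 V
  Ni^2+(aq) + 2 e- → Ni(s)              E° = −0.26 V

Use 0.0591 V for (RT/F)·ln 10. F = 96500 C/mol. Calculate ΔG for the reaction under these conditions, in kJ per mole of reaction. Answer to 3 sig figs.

−278 kJ/mol

The standard cell potential is +1.21 − (−0.26) = +1.47 V, with n = 2 electrons in the balanced equation.
The reaction quotient is [Ni^2+(aq)] / [Pt^2+(aq)] = 9.09; by Nernst, E = +1.47 − (0.0591/2)(0.959) = +1.4417 V.
Then ΔG = −nFE = −2 × 96500 × +1.4417 J/mol = −278 kJ/mol.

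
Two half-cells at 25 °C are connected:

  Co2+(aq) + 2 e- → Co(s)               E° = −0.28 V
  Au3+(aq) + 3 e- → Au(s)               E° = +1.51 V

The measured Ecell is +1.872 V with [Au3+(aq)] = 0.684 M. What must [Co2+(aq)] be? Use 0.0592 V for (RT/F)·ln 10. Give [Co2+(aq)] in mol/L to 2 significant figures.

The Au³⁺/Au couple has the larger reduction potential, so it is the cathode: E°cell = +1.51 − (−0.28) = +1.79 V and n = 6.
From the Nernst equation, log Q = n(E° − E)/0.0592 = 6·(+1.79 − (+1.872))/0.0592 = −8.311.
For 2 Au3+(aq) + 3 Co(s) → 2 Au(s) + 3 Co2+(aq), the reaction quotient is Q = [Co2+(aq)]^3 / [Au3+(aq)]^2.
Solving for the unknown gives log [Co2+(aq)] = −2.880, so [Co2+(aq)] ≈ 0.0013 M.

0.0013 M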